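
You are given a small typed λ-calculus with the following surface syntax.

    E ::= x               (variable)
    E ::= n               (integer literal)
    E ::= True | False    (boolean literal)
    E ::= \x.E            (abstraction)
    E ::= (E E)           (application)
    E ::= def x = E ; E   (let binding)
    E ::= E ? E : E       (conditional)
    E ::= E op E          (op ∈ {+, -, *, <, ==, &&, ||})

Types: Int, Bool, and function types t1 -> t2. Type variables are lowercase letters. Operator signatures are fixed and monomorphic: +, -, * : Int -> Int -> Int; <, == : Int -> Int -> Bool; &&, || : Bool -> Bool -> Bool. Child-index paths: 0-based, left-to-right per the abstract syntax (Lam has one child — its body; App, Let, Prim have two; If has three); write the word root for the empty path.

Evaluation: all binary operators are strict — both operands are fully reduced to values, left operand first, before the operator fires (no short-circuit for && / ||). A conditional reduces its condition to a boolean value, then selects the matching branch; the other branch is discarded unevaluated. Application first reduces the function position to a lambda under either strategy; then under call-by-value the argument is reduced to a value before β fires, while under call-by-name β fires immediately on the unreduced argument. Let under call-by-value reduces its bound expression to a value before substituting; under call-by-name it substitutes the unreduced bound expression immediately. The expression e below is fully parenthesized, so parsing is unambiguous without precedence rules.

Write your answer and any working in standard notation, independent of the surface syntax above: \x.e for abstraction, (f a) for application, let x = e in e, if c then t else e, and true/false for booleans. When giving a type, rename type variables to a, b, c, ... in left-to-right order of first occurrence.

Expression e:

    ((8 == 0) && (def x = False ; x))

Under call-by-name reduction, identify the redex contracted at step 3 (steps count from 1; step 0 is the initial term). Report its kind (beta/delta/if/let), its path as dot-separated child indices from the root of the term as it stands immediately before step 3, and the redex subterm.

Derivation:
step 0: ((8 == 0) && (let x = false in x))
step 1: [delta@0] (false && (let x = false in x))
step 2: [let@1] (false && false)
step 3: [delta@root] false

Answer: delta at root : (false && false)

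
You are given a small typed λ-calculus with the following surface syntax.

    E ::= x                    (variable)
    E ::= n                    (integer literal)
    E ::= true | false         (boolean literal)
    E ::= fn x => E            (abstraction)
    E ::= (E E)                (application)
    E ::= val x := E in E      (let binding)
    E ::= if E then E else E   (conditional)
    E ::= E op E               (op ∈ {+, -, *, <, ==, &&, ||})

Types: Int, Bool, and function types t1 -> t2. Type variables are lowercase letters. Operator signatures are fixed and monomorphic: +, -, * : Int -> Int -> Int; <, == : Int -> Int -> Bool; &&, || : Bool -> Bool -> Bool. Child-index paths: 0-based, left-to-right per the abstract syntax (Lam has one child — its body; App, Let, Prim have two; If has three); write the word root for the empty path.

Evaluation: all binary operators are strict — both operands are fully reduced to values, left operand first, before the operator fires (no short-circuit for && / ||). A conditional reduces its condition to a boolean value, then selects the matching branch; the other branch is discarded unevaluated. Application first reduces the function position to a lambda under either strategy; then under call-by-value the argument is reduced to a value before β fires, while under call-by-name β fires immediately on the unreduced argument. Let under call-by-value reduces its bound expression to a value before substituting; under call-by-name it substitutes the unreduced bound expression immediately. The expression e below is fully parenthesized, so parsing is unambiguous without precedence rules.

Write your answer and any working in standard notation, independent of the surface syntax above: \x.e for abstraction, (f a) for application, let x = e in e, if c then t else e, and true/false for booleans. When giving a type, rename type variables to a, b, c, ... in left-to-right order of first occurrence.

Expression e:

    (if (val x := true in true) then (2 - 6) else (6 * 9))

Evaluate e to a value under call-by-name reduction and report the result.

Trace:
step 0: (if (let x = true in true) then (2 - 6) else (6 * 9))
step 1: [let@0] (if true then (2 - 6) else (6 * 9))
step 2: [if@root] (2 - 6)
step 3: [delta@root] -4

Answer: -4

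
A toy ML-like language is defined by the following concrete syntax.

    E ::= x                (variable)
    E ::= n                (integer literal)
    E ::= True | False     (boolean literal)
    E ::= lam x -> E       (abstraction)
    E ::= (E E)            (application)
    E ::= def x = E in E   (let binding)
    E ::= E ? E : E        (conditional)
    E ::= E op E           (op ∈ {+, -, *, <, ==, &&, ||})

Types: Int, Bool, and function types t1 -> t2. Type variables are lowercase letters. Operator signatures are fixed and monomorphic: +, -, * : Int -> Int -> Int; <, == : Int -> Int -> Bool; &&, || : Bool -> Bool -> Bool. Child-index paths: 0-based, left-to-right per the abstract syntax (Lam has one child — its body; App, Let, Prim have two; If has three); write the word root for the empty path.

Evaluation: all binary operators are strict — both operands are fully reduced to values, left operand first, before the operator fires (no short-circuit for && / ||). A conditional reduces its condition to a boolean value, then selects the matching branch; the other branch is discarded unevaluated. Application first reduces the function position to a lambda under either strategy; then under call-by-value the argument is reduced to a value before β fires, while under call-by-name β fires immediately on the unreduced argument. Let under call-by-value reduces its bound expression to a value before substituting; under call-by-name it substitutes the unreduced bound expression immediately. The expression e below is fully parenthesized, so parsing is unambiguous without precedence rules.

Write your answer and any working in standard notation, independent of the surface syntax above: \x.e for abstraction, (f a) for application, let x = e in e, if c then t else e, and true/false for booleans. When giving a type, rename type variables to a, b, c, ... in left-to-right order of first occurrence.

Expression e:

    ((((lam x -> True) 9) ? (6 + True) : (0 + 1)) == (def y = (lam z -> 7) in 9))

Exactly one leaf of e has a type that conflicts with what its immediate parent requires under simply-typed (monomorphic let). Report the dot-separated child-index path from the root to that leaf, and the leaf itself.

Derivation:
\x._ : a -> Bool
  unify a -> Bool ~ Int -> b
  unify a ~ Int
  unify Bool ~ b
_ _ : Bool
  unify Bool ~ Bool
  unify Int ~ Int
  unify Bool ~ Int
  FAIL: mismatch Bool ~ Int

Answer: 0.1.1 : true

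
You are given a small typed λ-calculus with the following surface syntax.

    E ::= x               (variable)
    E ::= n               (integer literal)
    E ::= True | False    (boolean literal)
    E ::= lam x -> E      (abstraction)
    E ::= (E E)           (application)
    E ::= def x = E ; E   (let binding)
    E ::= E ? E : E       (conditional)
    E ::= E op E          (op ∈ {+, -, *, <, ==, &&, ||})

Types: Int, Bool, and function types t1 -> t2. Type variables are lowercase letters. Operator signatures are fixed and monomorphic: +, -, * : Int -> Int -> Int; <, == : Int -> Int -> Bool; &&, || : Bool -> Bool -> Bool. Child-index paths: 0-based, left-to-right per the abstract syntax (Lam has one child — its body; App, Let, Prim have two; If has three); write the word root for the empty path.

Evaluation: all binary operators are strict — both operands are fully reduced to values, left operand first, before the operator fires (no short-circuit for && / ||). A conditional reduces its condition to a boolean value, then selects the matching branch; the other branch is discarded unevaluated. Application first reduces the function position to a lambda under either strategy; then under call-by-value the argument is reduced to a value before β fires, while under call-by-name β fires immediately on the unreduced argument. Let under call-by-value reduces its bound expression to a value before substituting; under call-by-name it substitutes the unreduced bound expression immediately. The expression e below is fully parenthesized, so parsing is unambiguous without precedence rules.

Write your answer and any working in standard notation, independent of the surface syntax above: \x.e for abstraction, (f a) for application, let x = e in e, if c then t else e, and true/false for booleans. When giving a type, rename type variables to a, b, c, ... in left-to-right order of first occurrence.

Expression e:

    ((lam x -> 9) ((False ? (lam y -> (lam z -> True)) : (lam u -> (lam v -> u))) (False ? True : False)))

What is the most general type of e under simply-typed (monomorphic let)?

Answer: Int

Derivation:
\x._ : a -> Int
  unify Bool ~ Bool
\z._ : c -> Bool
\y._ : b -> c -> Bool
u : d
\v._ : e -> d
\u._ : d -> e -> d
  unify b -> c -> Bool ~ d -> e -> d
  unify b ~ d
  unify c -> Bool ~ e -> d
  unify c ~ e
  unify Bool ~ d
  unify Bool ~ Bool
  unify Bool ~ Bool
  unify Bool -> e -> Bool ~ Bool -> f
  unify Bool ~ Bool
  unify e -> Bool ~ f
_ _ : e -> Bool
  unify a -> Int ~ (e -> Bool) -> g
  unify a ~ e -> Bool
  unify Int ~ g
_ _ : Int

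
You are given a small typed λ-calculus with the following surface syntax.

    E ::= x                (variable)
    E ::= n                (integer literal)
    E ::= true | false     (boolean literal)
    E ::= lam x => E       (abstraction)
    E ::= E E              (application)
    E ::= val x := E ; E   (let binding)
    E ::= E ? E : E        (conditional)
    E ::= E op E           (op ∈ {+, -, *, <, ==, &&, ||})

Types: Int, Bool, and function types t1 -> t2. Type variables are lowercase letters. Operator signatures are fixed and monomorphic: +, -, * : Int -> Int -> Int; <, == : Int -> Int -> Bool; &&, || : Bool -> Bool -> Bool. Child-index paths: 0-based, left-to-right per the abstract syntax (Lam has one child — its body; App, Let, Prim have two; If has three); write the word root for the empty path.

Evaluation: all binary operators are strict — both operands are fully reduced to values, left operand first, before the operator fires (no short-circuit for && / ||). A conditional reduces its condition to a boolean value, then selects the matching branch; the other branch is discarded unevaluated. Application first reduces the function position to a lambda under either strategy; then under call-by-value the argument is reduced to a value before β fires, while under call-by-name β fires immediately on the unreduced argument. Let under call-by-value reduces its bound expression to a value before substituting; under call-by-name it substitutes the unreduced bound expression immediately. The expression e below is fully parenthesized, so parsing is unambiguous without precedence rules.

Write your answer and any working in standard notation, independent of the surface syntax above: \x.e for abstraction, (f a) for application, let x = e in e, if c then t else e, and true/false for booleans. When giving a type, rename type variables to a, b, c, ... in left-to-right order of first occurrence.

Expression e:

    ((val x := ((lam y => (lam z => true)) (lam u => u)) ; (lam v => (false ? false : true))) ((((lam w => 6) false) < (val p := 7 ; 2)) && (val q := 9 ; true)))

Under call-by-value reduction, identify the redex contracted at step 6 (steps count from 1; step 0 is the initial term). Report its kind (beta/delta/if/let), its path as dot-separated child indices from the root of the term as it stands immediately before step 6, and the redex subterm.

Derivation:
step 0: ((let x = ((\y.(\z.true)) (\u.u)) in (\v.(if false then false else true))) ((((\w.6) false) < (let p = 7 in 2)) && (let q = 9 in true)))
step 1: [beta@0.0] ((let x = (\z.true) in (\v.(if false then false else true))) ((((\w.6) false) < (let p = 7 in 2)) && (let q = 9 in true)))
step 2: [let@0] ((\v.(if false then false else true)) ((((\w.6) false) < (let p = 7 in 2)) && (let q = 9 in true)))
step 3: [beta@1.0.0] ((\v.(if false then false else true)) ((6 < (let p = 7 in 2)) && (let q = 9 in true)))
step 4: [let@1.0.1] ((\v.(if false then false else true)) ((6 < 2) && (let q = 9 in true)))
step 5: [delta@1.0] ((\v.(if false then false else true)) (false && (let q = 9 in true)))
step 6: [let@1.1] ((\v.(if false then false else true)) (false && true))

Answer: let at 1.1 : (let q = 9 in true)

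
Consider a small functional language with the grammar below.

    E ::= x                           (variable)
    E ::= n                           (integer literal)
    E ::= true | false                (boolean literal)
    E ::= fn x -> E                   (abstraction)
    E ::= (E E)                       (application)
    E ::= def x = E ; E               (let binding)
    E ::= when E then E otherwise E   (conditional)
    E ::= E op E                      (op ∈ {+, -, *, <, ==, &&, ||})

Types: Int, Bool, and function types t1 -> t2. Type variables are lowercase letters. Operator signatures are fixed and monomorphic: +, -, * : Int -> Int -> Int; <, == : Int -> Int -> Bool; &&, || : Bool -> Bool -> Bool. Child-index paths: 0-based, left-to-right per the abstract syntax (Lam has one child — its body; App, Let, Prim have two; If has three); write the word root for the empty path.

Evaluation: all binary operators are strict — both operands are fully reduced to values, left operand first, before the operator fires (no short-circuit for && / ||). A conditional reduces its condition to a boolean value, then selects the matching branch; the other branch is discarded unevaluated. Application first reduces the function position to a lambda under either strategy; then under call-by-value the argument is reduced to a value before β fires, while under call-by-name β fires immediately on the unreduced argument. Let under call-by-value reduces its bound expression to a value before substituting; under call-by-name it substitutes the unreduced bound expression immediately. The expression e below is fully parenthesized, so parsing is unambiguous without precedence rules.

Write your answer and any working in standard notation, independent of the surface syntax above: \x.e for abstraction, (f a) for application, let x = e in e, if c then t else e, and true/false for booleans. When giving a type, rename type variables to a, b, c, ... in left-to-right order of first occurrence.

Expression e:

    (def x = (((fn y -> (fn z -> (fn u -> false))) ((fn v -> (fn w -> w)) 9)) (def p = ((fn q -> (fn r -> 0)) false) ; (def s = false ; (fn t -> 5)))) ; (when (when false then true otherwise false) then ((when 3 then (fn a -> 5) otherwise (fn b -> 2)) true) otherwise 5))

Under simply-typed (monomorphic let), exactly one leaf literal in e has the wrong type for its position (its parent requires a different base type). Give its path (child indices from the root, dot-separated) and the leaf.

Answer: 1.1.0.0 : 3

Trace:
\u._ : c -> Bool
\z._ : b -> c -> Bool
\y._ : a -> b -> c -> Bool
w : e
\w._ : e -> e
\v._ : d -> e -> e
  unify d -> e -> e ~ Int -> f
  unify d ~ Int
  unify e -> e ~ f
_ _ : e -> e
  unify a -> b -> c -> Bool ~ (e -> e) -> g
  unify a ~ e -> e
  unify b -> c -> Bool ~ g
_ _ : b -> c -> Bool
\r._ : i -> Int
\q._ : h -> i -> Int
  unify h -> i -> Int ~ Bool -> j
  unify h ~ Bool
  unify i -> Int ~ j
_ _ : i -> Int
let p : i -> Int
let s : Bool
\t._ : k -> Int
  unify b -> c -> Bool ~ (k -> Int) -> l
  unify b ~ k -> Int
  unify c -> Bool ~ l
_ _ : c -> Bool
let x : c -> Bool
  unify Bool ~ Bool
  unify Bool ~ Bool
  unify Bool ~ Bool
  unify Int ~ Bool
  FAIL: mismatch Int ~ Bool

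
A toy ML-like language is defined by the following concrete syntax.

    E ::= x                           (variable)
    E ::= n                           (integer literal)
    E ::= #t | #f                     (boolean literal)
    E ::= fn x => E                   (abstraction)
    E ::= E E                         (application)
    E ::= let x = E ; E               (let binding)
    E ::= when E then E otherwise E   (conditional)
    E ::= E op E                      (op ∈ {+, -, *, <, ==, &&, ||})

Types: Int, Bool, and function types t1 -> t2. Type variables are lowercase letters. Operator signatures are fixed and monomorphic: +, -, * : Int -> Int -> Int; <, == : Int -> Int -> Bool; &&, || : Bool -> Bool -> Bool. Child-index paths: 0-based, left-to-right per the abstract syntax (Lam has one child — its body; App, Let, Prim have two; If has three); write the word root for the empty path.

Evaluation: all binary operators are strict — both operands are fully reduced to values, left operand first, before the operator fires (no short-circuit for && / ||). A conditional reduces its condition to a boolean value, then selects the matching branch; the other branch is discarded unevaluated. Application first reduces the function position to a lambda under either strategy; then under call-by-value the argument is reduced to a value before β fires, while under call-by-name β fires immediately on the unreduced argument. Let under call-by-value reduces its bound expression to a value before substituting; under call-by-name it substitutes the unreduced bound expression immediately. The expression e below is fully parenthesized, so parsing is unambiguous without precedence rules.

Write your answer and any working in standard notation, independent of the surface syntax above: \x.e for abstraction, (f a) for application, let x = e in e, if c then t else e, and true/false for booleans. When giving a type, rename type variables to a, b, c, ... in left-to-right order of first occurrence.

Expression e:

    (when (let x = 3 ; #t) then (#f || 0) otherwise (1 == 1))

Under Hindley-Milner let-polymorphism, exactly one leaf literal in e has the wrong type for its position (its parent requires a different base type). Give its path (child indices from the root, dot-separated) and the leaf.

Answer: 1.1 : 0

Working:
let x : Int
  unify Bool ~ Bool
  unify Bool ~ Bool
  unify Int ~ Bool
  FAIL: mismatch Int ~ Bool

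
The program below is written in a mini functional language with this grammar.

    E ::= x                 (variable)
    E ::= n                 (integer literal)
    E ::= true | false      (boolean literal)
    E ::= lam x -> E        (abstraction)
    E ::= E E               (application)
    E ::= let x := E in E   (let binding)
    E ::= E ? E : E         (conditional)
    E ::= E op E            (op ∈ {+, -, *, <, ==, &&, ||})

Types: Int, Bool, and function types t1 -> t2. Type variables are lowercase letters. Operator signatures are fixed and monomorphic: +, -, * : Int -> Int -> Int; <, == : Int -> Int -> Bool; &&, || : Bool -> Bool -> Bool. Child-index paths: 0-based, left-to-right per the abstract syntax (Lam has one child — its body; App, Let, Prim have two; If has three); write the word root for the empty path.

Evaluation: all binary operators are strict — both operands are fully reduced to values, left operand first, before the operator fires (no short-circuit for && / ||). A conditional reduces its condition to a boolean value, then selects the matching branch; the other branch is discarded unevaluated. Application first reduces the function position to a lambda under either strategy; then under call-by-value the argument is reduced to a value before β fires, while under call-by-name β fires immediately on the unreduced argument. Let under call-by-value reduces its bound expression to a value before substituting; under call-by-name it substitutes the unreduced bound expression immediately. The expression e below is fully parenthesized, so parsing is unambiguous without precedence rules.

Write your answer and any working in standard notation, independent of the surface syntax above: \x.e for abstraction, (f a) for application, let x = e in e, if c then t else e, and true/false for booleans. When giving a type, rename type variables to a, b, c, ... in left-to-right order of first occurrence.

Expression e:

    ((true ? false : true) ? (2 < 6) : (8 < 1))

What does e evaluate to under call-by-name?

Trace:
step 0: (if (if true then false else true) then (2 < 6) else (8 < 1))
step 1: [if@0] (if false then (2 < 6) else (8 < 1))
step 2: [if@root] (8 < 1)
step 3: [delta@root] false

Answer: false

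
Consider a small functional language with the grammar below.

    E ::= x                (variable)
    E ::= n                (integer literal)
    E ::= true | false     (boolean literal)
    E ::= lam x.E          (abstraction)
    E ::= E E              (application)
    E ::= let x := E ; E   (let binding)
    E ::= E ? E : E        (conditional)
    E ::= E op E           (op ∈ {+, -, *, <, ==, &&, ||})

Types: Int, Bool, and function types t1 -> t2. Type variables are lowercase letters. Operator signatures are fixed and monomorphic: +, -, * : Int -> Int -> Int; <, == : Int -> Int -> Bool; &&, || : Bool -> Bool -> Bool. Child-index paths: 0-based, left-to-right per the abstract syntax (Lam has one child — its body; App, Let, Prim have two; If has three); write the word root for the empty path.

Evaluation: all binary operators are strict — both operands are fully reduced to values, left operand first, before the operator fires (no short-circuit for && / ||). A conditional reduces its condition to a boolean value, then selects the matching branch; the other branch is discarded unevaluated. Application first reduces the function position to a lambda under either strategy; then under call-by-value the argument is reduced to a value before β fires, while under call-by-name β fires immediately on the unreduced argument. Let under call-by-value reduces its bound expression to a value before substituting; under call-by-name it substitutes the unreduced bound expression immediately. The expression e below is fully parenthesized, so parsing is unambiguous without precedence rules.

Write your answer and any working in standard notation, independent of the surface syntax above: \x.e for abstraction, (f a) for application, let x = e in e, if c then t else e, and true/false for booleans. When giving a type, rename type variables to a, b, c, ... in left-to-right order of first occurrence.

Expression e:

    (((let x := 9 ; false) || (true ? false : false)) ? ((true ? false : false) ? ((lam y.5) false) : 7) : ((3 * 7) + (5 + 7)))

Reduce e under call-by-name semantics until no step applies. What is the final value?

Derivation:
step 0: (if ((let x = 9 in false) || (if true then false else false)) then (if (if true then false else false) then ((\y.5) false) else 7) else ((3 * 7) + (5 + 7)))
step 1: [let@0.0] (if (false || (if true then false else false)) then (if (if true then false else false) then ((\y.5) false) else 7) else ((3 * 7) + (5 + 7)))
step 2: [if@0.1] (if (false || false) then (if (if true then false else false) then ((\y.5) false) else 7) else ((3 * 7) + (5 + 7)))
step 3: [delta@0] (if false then (if (if true then false else false) then ((\y.5) false) else 7) else ((3 * 7) + (5 + 7)))
step 4: [if@root] ((3 * 7) + (5 + 7))
step 5: [delta@0] (21 + (5 + 7))
step 6: [delta@1] (21 + 12)
step 7: [delta@root] 33

Answer: 33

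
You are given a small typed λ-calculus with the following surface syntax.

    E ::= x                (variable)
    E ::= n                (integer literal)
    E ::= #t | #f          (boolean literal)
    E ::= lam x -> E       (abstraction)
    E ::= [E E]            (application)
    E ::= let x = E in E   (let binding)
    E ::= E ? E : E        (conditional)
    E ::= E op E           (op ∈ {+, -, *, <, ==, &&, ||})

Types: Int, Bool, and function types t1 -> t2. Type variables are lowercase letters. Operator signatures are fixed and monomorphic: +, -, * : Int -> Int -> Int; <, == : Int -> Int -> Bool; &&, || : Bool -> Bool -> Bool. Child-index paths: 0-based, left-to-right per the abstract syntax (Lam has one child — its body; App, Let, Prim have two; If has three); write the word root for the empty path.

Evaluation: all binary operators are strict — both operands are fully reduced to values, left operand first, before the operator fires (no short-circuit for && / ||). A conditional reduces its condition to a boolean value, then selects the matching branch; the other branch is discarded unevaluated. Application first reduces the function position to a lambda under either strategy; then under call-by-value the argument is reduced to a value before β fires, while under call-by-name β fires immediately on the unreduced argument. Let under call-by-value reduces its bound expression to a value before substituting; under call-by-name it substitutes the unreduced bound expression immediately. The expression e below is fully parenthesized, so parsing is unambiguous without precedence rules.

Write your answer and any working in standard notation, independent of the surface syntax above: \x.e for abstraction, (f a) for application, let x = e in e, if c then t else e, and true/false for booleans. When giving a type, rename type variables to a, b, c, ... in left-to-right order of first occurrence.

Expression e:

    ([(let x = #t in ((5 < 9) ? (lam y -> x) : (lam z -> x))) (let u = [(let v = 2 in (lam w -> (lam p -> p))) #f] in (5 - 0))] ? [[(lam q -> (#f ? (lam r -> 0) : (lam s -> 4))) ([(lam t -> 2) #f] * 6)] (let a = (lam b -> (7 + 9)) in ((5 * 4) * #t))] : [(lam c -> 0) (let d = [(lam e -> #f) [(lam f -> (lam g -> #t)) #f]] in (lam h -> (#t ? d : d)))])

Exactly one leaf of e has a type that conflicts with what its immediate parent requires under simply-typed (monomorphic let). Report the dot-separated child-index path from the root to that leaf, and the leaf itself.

Trace:
let x : Bool
  unify Int ~ Int
  unify Int ~ Int
  unify Bool ~ Bool
x : Bool
\y._ : a -> Bool
x : Bool
\z._ : b -> Bool
  unify a -> Bool ~ b -> Bool
  unify a ~ b
  unify Bool ~ Bool
let v : Int
p : d
\p._ : d -> d
\w._ : c -> d -> d
  unify c -> d -> d ~ Bool -> e
  unify c ~ Bool
  unify d -> d ~ e
_ _ : d -> d
let u : d -> d
  unify Int ~ Int
  unify Int ~ Int
  unify b -> Bool ~ Int -> f
  unify b ~ Int
  unify Bool ~ f
_ _ : Bool
  unify Bool ~ Bool
  unify Bool ~ Bool
\r._ : h -> Int
\s._ : i -> Int
  unify h -> Int ~ i -> Int
  unify h ~ i
  unify Int ~ Int
\q._ : g -> i -> Int
\t._ : j -> Int
  unify j -> Int ~ Bool -> k
  unify j ~ Bool
  unify Int ~ k
_ _ : Int
  unify Int ~ Int
  unify Int ~ Int
  unify g -> i -> Int ~ Int -> l
  unify g ~ Int
  unify i -> Int ~ l
_ _ : i -> Int
  unify Int ~ Int
  unify Int ~ Int
\b._ : m -> Int
let a : m -> Int
  unify Int ~ Int
  unify Int ~ Int
  unify Int ~ Int
  unify Bool ~ Int
  FAIL: mismatch Bool ~ Int

Answer: 1.1.1.1 : true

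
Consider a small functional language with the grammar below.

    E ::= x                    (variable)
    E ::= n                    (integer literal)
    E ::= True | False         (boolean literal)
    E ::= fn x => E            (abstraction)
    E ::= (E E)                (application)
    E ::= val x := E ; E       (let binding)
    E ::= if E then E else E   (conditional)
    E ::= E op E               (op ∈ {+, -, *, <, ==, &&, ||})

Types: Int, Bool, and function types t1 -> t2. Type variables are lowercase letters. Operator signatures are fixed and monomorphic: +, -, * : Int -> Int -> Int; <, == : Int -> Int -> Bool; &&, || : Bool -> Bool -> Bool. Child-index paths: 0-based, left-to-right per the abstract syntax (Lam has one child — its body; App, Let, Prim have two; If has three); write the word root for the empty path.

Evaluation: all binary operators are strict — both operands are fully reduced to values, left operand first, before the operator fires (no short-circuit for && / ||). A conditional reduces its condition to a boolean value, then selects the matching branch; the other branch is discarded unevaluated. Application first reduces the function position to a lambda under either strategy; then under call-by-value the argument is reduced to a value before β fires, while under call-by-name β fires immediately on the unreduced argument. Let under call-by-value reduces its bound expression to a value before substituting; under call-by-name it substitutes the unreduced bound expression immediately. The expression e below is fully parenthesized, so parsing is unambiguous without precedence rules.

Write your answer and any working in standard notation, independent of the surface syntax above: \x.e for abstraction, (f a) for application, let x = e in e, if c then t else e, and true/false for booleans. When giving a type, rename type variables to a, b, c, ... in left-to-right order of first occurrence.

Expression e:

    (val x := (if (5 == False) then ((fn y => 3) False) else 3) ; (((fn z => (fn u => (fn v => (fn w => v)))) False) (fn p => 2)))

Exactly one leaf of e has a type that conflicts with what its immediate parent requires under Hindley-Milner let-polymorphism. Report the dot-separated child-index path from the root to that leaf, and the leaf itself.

Derivation:
  unify Int ~ Int
  unify Bool ~ Int
  FAIL: mismatch Bool ~ Int

Answer: 0.0.1 : false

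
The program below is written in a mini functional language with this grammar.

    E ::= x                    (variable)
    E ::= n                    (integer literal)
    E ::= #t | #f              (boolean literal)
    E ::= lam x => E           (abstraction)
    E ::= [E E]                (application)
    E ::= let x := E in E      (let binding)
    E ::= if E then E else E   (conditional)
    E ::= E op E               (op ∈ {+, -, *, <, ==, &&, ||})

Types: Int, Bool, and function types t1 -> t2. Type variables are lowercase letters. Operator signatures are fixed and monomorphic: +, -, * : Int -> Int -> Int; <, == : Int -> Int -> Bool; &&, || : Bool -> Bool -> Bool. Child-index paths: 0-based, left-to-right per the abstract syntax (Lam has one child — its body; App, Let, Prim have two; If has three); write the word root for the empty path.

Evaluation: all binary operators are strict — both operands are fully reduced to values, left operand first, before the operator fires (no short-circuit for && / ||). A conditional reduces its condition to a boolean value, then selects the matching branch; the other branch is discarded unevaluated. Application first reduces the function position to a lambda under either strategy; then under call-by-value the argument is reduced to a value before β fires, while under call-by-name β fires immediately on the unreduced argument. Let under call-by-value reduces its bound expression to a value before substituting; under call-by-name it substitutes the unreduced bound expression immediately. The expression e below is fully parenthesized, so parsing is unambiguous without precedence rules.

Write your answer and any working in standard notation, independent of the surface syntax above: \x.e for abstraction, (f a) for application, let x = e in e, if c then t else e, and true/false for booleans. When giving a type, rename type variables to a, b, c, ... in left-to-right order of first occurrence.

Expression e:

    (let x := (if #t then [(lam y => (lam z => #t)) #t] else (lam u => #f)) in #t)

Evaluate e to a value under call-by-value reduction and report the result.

Trace:
step 0: (let x = (if true then ((\y.(\z.true)) true) else (\u.false)) in true)
step 1: [if@0] (let x = ((\y.(\z.true)) true) in true)
step 2: [beta@0] (let x = (\z.true) in true)
step 3: [let@root] true

Answer: true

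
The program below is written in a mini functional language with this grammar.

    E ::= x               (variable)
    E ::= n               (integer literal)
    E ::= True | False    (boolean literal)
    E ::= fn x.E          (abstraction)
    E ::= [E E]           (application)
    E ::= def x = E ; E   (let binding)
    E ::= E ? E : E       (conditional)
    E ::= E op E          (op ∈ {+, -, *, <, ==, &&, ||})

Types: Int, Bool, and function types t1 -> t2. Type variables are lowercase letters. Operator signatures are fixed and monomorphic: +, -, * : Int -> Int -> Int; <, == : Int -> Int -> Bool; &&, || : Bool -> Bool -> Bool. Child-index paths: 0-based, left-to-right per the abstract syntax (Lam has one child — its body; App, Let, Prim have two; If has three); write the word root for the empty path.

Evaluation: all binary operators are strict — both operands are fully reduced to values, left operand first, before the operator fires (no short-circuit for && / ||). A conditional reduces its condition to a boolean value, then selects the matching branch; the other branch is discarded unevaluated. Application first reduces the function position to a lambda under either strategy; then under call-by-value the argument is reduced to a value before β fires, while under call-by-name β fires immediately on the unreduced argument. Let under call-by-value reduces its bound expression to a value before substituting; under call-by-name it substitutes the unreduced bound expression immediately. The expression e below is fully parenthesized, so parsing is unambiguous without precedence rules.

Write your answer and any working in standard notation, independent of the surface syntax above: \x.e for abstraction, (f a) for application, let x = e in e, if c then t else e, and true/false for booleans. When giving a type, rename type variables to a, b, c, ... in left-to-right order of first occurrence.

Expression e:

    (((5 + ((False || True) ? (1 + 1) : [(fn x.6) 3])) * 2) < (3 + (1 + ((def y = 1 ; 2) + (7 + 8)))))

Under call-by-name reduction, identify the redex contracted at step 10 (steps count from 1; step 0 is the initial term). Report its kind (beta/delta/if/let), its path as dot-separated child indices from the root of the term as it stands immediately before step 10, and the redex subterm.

Answer: delta at 1 : (3 + 18)

Working:
step 0: (((5 + (if (false || true) then (1 + 1) else ((\x.6) 3))) * 2) < (3 + (1 + ((let y = 1 in 2) + (7 + 8)))))
step 1: [delta@0.0.1.0] (((5 + (if true then (1 + 1) else ((\x.6) 3))) * 2) < (3 + (1 + ((let y = 1 in 2) + (7 + 8)))))
step 2: [if@0.0.1] (((5 + (1 + 1)) * 2) < (3 + (1 + ((let y = 1 in 2) + (7 + 8)))))
step 3: [delta@0.0.1] (((5 + 2) * 2) < (3 + (1 + ((let y = 1 in 2) + (7 + 8)))))
step 4: [delta@0.0] ((7 * 2) < (3 + (1 + ((let y = 1 in 2) + (7 + 8)))))
step 5: [delta@0] (14 < (3 + (1 + ((let y = 1 in 2) + (7 + 8)))))
step 6: [let@1.1.1.0] (14 < (3 + (1 + (2 + (7 + 8)))))
step 7: [delta@1.1.1.1] (14 < (3 + (1 + (2 + 15))))
step 8: [delta@1.1.1] (14 < (3 + (1 + 17)))
step 9: [delta@1.1] (14 < (3 + 18))
step 10: [delta@1] (14 < 21)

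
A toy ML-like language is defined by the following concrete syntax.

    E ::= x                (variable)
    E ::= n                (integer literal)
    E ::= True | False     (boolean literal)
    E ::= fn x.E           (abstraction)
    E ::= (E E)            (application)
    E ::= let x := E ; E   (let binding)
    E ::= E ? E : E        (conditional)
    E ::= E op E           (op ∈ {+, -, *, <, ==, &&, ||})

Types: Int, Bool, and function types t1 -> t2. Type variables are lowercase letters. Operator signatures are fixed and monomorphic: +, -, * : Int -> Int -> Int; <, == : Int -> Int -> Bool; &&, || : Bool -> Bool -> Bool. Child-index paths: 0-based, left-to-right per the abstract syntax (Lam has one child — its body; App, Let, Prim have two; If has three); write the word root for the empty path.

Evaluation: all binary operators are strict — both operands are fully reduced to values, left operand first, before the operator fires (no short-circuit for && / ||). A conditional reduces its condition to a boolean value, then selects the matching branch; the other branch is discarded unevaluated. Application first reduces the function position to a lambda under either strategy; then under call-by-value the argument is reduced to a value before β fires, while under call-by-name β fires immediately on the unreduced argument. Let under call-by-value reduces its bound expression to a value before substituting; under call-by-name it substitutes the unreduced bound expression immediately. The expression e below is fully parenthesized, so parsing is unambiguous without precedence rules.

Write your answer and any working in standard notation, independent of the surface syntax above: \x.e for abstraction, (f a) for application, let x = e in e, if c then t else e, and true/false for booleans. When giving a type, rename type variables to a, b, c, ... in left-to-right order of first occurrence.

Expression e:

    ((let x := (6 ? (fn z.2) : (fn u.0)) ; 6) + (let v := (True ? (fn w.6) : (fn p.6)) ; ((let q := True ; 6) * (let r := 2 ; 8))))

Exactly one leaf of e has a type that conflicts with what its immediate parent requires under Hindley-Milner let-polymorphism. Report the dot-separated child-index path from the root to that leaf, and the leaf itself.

Trace:
  unify Int ~ Bool
  FAIL: mismatch Int ~ Bool

Answer: 0.0.0 : 6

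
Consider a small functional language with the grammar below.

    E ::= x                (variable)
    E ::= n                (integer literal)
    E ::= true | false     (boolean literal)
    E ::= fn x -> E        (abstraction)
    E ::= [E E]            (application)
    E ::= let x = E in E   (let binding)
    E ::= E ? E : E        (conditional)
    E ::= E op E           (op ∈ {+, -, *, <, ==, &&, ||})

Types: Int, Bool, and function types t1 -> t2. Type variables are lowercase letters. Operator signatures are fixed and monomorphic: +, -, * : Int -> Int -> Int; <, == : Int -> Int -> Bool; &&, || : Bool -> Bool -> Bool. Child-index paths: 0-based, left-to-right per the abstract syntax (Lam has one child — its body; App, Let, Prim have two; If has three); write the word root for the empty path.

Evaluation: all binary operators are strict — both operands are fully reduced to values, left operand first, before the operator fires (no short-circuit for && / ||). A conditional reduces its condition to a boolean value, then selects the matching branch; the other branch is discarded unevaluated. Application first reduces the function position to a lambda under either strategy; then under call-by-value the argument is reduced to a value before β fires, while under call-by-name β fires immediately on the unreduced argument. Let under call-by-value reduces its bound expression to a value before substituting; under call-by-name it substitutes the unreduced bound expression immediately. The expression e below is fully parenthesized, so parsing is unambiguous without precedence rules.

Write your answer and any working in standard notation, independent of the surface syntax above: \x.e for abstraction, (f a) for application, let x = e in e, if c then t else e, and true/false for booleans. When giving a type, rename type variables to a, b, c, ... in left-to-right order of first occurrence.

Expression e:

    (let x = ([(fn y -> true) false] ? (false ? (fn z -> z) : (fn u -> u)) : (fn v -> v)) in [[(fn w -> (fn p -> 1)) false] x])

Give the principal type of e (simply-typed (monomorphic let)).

Derivation:
\y._ : a -> Bool
  unify a -> Bool ~ Bool -> b
  unify a ~ Bool
  unify Bool ~ b
_ _ : Bool
  unify Bool ~ Bool
  unify Bool ~ Bool
z : c
\z._ : c -> c
u : d
\u._ : d -> d
  unify c -> c ~ d -> d
  unify c ~ d
  unify d ~ d
v : e
\v._ : e -> e
  unify d -> d ~ e -> e
  unify d ~ e
  unify e ~ e
let x : e -> e
\p._ : g -> Int
\w._ : f -> g -> Int
  unify f -> g -> Int ~ Bool -> h
  unify f ~ Bool
  unify g -> Int ~ h
_ _ : g -> Int
x : e -> e
  unify g -> Int ~ (e -> e) -> i
  unify g ~ e -> e
  unify Int ~ i
_ _ : Int

Answer: Int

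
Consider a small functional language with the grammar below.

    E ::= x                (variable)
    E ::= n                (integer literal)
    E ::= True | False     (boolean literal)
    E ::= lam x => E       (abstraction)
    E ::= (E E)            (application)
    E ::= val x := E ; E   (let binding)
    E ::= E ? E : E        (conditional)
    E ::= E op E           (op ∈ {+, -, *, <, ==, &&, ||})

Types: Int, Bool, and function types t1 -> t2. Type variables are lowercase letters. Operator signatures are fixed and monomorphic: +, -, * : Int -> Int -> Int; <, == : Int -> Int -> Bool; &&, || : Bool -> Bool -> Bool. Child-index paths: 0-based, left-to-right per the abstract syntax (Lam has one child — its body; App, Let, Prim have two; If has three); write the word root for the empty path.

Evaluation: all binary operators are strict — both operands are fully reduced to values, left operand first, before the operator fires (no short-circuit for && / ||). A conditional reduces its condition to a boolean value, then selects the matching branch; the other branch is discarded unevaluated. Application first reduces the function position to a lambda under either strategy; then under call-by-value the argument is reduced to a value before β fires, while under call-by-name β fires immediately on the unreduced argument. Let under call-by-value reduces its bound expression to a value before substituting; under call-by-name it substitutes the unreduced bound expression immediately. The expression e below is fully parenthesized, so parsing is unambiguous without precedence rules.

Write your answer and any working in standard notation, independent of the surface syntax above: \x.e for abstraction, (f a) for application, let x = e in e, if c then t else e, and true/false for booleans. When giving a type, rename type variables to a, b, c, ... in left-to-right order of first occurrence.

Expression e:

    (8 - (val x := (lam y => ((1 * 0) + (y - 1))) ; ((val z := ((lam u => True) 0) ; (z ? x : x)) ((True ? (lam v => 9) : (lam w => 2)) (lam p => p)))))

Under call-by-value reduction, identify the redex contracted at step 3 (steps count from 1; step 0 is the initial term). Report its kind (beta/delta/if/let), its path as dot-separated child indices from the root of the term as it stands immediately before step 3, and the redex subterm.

Trace:
step 0: (8 - (let x = (\y.((1 * 0) + (y - 1))) in ((let z = ((\u.true) 0) in (if z then x else x)) ((if true then (\v.9) else (\w.2)) (\p.p)))))
step 1: [let@1] (8 - ((let z = ((\u.true) 0) in (if z then (\y.((1 * 0) + (y - 1))) else (\y.((1 * 0) + (y - 1))))) ((if true then (\v.9) else (\w.2)) (\p.p))))
step 2: [beta@1.0.0] (8 - ((let z = true in (if z then (\y.((1 * 0) + (y - 1))) else (\y.((1 * 0) + (y - 1))))) ((if true then (\v.9) else (\w.2)) (\p.p))))
step 3: [let@1.0] (8 - ((if true then (\y.((1 * 0) + (y - 1))) else (\y.((1 * 0) + (y - 1)))) ((if true then (\v.9) else (\w.2)) (\p.p))))

Answer: let at 1.0 : (let z = true in (if z then (\y.((1 * 0) + (y - 1))) else (\y.((1 * 0) + (y - 1)))))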